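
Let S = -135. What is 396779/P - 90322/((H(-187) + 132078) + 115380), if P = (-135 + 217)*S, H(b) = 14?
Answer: -24797889307/684878760 ≈ -36.208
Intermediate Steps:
P = -11070 (P = (-135 + 217)*(-135) = 82*(-135) = -11070)
396779/P - 90322/((H(-187) + 132078) + 115380) = 396779/(-11070) - 90322/((14 + 132078) + 115380) = 396779*(-1/11070) - 90322/(132092 + 115380) = -396779/11070 - 90322/247472 = -396779/11070 - 90322*1/247472 = -396779/11070 - 45161/123736 = -24797889307/684878760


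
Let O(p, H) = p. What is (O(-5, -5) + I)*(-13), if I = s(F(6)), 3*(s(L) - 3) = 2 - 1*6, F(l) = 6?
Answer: 130/3 ≈ 43.333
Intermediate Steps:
s(L) = 5/3 (s(L) = 3 + (2 - 1*6)/3 = 3 + (2 - 6)/3 = 3 + (⅓)*(-4) = 3 - 4/3 = 5/3)
I = 5/3 ≈ 1.6667
(O(-5, -5) + I)*(-13) = (-5 + 5/3)*(-13) = -10/3*(-13) = 130/3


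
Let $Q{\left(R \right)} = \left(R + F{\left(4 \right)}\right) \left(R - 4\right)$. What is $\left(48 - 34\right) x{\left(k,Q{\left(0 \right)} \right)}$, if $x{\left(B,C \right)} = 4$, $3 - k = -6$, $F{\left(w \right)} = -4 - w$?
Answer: $56$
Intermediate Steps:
$k = 9$ ($k = 3 - -6 = 3 + 6 = 9$)
$Q{\left(R \right)} = \left(-8 + R\right) \left(-4 + R\right)$ ($Q{\left(R \right)} = \left(R - 8\right) \left(R - 4\right) = \left(R - 8\right) \left(-4 + R\right) = \left(-8 + R\right) \left(-4 + R\right)$)
$\left(48 - 34\right) x{\left(k,Q{\left(0 \right)} \right)} = \left(48 - 34\right) 4 = 14 \cdot 4 = 56$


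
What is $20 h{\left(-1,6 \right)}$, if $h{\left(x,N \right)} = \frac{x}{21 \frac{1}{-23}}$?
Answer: $\frac{460}{21} \approx 21.905$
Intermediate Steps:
$h{\left(x,N \right)} = - \frac{23 x}{21}$ ($h{\left(x,N \right)} = \frac{x}{21 \left(- \frac{1}{23}\right)} = \frac{x}{- \frac{21}{23}} = x \left(- \frac{23}{21}\right) = - \frac{23 x}{21}$)
$20 h{\left(-1,6 \right)} = 20 \left(\left(- \frac{23}{21}\right) \left(-1\right)\right) = 20 \cdot \frac{23}{21} = \frac{460}{21}$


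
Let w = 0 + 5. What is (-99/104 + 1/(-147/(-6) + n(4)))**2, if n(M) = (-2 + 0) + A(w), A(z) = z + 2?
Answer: 31730689/37650496 ≈ 0.84277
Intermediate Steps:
w = 5
A(z) = 2 + z
n(M) = 5 (n(M) = (-2 + 0) + (2 + 5) = -2 + 7 = 5)
(-99/104 + 1/(-147/(-6) + n(4)))**2 = (-99/104 + 1/(-147/(-6) + 5))**2 = (-99*1/104 + 1/(-147*(-1/6) + 5))**2 = (-99/104 + 1/(49/2 + 5))**2 = (-99/104 + 1/(59/2))**2 = (-99/104 + 2/59)**2 = (-5633/6136)**2 = 31730689/37650496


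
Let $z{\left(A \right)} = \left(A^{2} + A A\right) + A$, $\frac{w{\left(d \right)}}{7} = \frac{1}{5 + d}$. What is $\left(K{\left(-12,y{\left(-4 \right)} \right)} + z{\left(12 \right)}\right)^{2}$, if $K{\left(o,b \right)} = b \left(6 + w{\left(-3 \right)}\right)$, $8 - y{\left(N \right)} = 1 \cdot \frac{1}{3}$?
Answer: $\frac{5004169}{36} \approx 1.39 \cdot 10^{5}$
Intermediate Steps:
$y{\left(N \right)} = \frac{23}{3}$ ($y{\left(N \right)} = 8 - 1 \cdot \frac{1}{3} = 8 - \frac{1}{3} = \frac{23}{3}$)
$w{\left(d \right)} = \frac{7}{5 + d}$
$z{\left(A \right)} = A + 2 A^{2}$ ($z{\left(A \right)} = \left(A^{2} + A^{2}\right) + A = 2 A^{2} + A = A + 2 A^{2}$)
$K{\left(o,b \right)} = \frac{19 b}{2}$ ($K{\left(o,b \right)} = b \left(6 + \frac{7}{5 - 3}\right) = b \left(6 + \frac{7}{2}\right) = b \frac{19}{2} = \frac{19 b}{2}$)
$\left(K{\left(-12,y{\left(-4 \right)} \right)} + z{\left(12 \right)}\right)^{2} = \left(\frac{19}{2} \cdot \frac{23}{3} + 12 \left(1 + 2 \cdot 12\right)\right)^{2} = \left(\frac{437}{6} + 12 \left(1 + 24\right)\right)^{2} = \left(\frac{437}{6} + 12 \cdot 25\right)^{2} = \left(\frac{437}{6} + 300\right)^{2} = \left(\frac{2237}{6}\right)^{2} = \frac{5004169}{36}$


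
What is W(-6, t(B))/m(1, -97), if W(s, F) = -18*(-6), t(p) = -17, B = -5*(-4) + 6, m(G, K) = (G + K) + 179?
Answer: 108/83 ≈ 1.3012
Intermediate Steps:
m(G, K) = 179 + G + K
B = 26 (B = 20 + 6 = 26)
W(s, F) = 108
W(-6, t(B))/m(1, -97) = 108/(179 + 1 - 97) = 108/83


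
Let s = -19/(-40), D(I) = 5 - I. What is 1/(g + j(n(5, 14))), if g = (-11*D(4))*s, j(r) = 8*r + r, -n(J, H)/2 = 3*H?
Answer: -40/30449 ≈ -0.0013137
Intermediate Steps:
n(J, H) = -6*H
j(r) = 9*r
s = 19/40 (s = -19*(-1/40) = 19/40 ≈ 0.47500)
g = -209/40 (g = -11*(5 - 1*4)*(19/40) = -11*(5 - 4)*(19/40) = -11*1*(19/40) = -11*19/40 = -209/40 ≈ -5.2250)
1/(g + j(n(5, 14))) = 1/(-209/40 + 9*(-6*14)) = 1/(-209/40 + 9*(-84)) = 1/(-209/40 - 756) = 1/(-30449/40) = -40/30449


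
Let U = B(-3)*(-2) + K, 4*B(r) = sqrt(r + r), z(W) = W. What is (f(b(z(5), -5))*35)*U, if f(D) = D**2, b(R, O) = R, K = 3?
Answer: 2625 - 875*I*sqrt(6)/2 ≈ 2625.0 - 1071.7*I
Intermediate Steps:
B(r) = sqrt(2)*sqrt(r)/4 (B(r) = sqrt(r + r)/4 = sqrt(2*r)/4 = (sqrt(2)*sqrt(r))/4 = sqrt(2)*sqrt(r)/4)
U = 3 - I*sqrt(6)/2 (U = (sqrt(2)*sqrt(-3)/4)*(-2) + 3 = (sqrt(2)*(I*sqrt(3))/4)*(-2) + 3 = (I*sqrt(6)/4)*(-2) + 3 = -I*sqrt(6)/2 + 3 = 3 - I*sqrt(6)/2 ≈ 3.0 - 1.2247*I)
(f(b(z(5), -5))*35)*U = (5**2*35)*(3 - I*sqrt(6)/2) = (25*35)*(3 - I*sqrt(6)/2) = 875*(3 - I*sqrt(6)/2) = 2625 - 875*I*sqrt(6)/2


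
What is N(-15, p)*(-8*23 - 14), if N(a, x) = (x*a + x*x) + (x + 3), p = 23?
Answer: -41580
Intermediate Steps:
N(a, x) = 3 + x + x**2 + a*x (N(a, x) = (a*x + x**2) + (3 + x) = (x**2 + a*x) + (3 + x) = 3 + x + x**2 + a*x)
N(-15, p)*(-8*23 - 14) = (3 + 23 + 23**2 - 15*23)*(-8*23 - 14) = (3 + 23 + 529 - 345)*(-184 - 14) = 210*(-198) = -41580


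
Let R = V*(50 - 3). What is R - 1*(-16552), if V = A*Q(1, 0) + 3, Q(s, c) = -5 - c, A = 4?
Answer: 15753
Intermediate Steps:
V = -17 (V = 4*(-5 - 1*0) + 3 = 4*(-5 + 0) + 3 = 4*(-5) + 3 = -20 + 3 = -17)
R = -799 (R = -17*(50 - 3) = -17*47 = -799)
R - 1*(-16552) = -799 - 1*(-16552) = -799 + 16552 = 15753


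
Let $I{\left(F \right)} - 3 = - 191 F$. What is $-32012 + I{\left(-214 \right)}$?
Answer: $8865$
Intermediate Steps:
$I{\left(F \right)} = 3 - 191 F$
$-32012 + I{\left(-214 \right)} = -32012 + \left(3 - -40874\right) = -32012 + \left(3 + 40874\right) = -32012 + 40877 = 8865$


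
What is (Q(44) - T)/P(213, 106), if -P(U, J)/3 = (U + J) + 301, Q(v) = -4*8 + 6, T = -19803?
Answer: -19777/1860 ≈ -10.633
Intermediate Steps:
Q(v) = -26 (Q(v) = -32 + 6 = -26)
P(U, J) = -903 - 3*J - 3*U (P(U, J) = -3*((U + J) + 301) = -3*((J + U) + 301) = -3*(301 + J + U) = -903 - 3*J - 3*U)
(Q(44) - T)/P(213, 106) = (-26 - 1*(-19803))/(-903 - 3*106 - 3*213) = (-26 + 19803)/(-903 - 318 - 639) = 19777/(-1860) = 19777*(-1/1860) = -19777/1860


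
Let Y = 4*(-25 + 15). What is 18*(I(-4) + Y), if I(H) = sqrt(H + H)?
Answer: -720 + 36*I*sqrt(2) ≈ -720.0 + 50.912*I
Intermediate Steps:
I(H) = sqrt(2)*sqrt(H) (I(H) = sqrt(2*H) = sqrt(2)*sqrt(H))
Y = -40 (Y = 4*(-10) = -40)
18*(I(-4) + Y) = 18*(sqrt(2)*sqrt(-4) - 40) = 18*(sqrt(2)*(2*I) - 40) = 18*(2*I*sqrt(2) - 40) = 18*(-40 + 2*I*sqrt(2)) = -720 + 36*I*sqrt(2)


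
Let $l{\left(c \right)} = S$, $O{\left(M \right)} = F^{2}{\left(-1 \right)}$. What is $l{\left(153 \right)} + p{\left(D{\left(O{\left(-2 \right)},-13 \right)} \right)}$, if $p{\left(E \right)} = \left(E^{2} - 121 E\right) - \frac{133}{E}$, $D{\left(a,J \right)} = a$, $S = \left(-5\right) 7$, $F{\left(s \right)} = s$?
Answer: $-288$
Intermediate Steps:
$O{\left(M \right)} = 1$ ($O{\left(M \right)} = \left(-1\right)^{2} = 1$)
$S = -35$
$l{\left(c \right)} = -35$
$p{\left(E \right)} = E^{2} - \frac{133}{E} - 121 E$
$l{\left(153 \right)} + p{\left(D{\left(O{\left(-2 \right)},-13 \right)} \right)} = -35 + \frac{-133 + 1^{2} \left(-121 + 1\right)}{1} = -35 + 1 \left(-133 + 1 \left(-120\right)\right) = -35 + 1 \left(-133 - 120\right) = -35 + 1 \left(-253\right) = -35 - 253 = -288$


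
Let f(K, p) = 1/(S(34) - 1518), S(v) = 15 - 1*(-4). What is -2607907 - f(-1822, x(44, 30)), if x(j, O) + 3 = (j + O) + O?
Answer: -3909252592/1499 ≈ -2.6079e+6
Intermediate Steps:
S(v) = 19 (S(v) = 15 + 4 = 19)
x(j, O) = -3 + j + 2*O (x(j, O) = -3 + ((j + O) + O) = -3 + ((O + j) + O) = -3 + (j + 2*O) = -3 + j + 2*O)
f(K, p) = -1/1499 (f(K, p) = 1/(19 - 1518) = 1/(-1499) = -1/1499)
-2607907 - f(-1822, x(44, 30)) = -2607907 - 1*(-1/1499) = -2607907 + 1/1499 = -3909252592/1499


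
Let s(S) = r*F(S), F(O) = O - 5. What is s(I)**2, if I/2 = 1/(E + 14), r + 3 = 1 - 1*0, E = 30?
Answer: 11881/121 ≈ 98.190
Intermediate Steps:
F(O) = -5 + O
r = -2 (r = -3 + (1 - 1*0) = -3 + (1 + 0) = -3 + 1 = -2)
I = 1/22 (I = 2/(30 + 14) = 2/44 = 2*(1/44) = 1/22 ≈ 0.045455)
s(S) = 10 - 2*S (s(S) = -2*(-5 + S) = 10 - 2*S)
s(I)**2 = (10 - 2*1/22)**2 = (10 - 1/11)**2 = (109/11)**2 = 11881/121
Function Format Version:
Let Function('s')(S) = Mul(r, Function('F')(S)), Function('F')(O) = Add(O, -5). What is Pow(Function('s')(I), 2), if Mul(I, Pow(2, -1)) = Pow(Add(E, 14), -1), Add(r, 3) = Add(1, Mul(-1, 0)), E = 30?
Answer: Rational(11881, 121) ≈ 98.190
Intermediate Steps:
Function('F')(O) = Add(-5, O)
r = -2 (r = Add(-3, Add(1, Mul(-1, 0))) = Add(-3, Add(1, 0)) = Add(-3, 1) = -2)
I = Rational(1, 22) (I = Mul(2, Pow(Add(30, 14), -1)) = Mul(2, Pow(44, -1)) = Mul(2, Rational(1, 44)) = Rational(1, 22) ≈ 0.045455)
Function('s')(S) = Add(10, Mul(-2, S)) (Function('s')(S) = Mul(-2, Add(-5, S)) = Add(10, Mul(-2, S)))
Pow(Function('s')(I), 2) = Pow(Add(10, Mul(-2, Rational(1, 22))), 2) = Pow(Add(10, Rational(-1, 11)), 2) = Pow(Rational(109, 11), 2) = Rational(11881, 121)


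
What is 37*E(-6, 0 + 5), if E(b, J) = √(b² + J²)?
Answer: 37*√61 ≈ 288.98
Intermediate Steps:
E(b, J) = √(J² + b²)
37*E(-6, 0 + 5) = 37*√((0 + 5)² + (-6)²) = 37*√(5² + 36) = 37*√(25 + 36) = 37*√61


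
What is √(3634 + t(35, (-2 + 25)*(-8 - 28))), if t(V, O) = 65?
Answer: 3*√411 ≈ 60.819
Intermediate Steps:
√(3634 + t(35, (-2 + 25)*(-8 - 28))) = √(3634 + 65) = √3699 = 3*√411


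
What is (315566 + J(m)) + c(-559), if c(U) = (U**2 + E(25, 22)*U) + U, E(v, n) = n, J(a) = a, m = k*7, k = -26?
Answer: 615008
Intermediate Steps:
m = -182 (m = -26*7 = -182)
c(U) = U**2 + 23*U (c(U) = (U**2 + 22*U) + U = U**2 + 23*U)
(315566 + J(m)) + c(-559) = (315566 - 182) - 559*(23 - 559) = 315384 - 559*(-536) = 315384 + 299624 = 615008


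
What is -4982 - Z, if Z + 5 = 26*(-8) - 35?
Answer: -4734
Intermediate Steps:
Z = -248 (Z = -5 + (26*(-8) - 35) = -5 + (-208 - 35) = -5 - 243 = -248)
-4982 - Z = -4982 - 1*(-248) = -4982 + 248 = -4734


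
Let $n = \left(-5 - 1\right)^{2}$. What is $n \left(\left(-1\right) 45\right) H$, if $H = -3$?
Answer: $4860$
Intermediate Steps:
$n = 36$ ($n = \left(-6\right)^{2} = 36$)
$n \left(\left(-1\right) 45\right) H = 36 \left(\left(-1\right) 45\right) \left(-3\right) = 36 \left(-45\right) \left(-3\right) = \left(-1620\right) \left(-3\right) = 4860$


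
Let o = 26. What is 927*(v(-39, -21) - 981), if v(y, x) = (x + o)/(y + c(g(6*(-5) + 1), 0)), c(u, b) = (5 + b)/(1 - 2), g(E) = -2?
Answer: -40017663/44 ≈ -9.0949e+5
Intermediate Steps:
c(u, b) = -5 - b (c(u, b) = (5 + b)/(-1) = (5 + b)*(-1) = -5 - b)
v(y, x) = (26 + x)/(-5 + y) (v(y, x) = (x + 26)/(y + (-5 - 1*0)) = (26 + x)/(y + (-5 + 0)) = (26 + x)/(y - 5) = (26 + x)/(-5 + y))
927*(v(-39, -21) - 981) = 927*((26 - 21)/(-5 - 39) - 981) = 927*(5/(-44) - 981) = 927*(-1/44*5 - 981) = 927*(-5/44 - 981) = 927*(-43169/44) = -40017663/44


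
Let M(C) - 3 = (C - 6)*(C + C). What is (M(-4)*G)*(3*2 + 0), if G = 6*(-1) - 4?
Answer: -4980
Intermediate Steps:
G = -10 (G = -6 - 4 = -10)
M(C) = 3 + 2*C*(-6 + C) (M(C) = 3 + (C - 6)*(C + C) = 3 + (-6 + C)*(2*C) = 3 + 2*C*(-6 + C))
(M(-4)*G)*(3*2 + 0) = ((3 - 12*(-4) + 2*(-4)**2)*(-10))*(3*2 + 0) = ((3 + 48 + 2*16)*(-10))*(6 + 0) = ((3 + 48 + 32)*(-10))*6 = (83*(-10))*6 = -830*6 = -4980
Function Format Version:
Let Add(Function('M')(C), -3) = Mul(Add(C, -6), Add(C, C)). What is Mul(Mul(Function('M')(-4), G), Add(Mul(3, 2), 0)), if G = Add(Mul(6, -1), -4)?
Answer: -4980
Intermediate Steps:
G = -10 (G = Add(-6, -4) = -10)
Function('M')(C) = Add(3, Mul(2, C, Add(-6, C))) (Function('M')(C) = Add(3, Mul(Add(C, -6), Add(C, C))) = Add(3, Mul(Add(-6, C), Mul(2, C))) = Add(3, Mul(2, C, Add(-6, C))))
Mul(Mul(Function('M')(-4), G), Add(Mul(3, 2), 0)) = Mul(Mul(Add(3, Mul(-12, -4), Mul(2, Pow(-4, 2))), -10), Add(Mul(3, 2), 0)) = Mul(Mul(Add(3, 48, Mul(2, 16)), -10), Add(6, 0)) = Mul(Mul(Add(3, 48, 32), -10), 6) = Mul(Mul(83, -10), 6) = Mul(-830, 6) = -4980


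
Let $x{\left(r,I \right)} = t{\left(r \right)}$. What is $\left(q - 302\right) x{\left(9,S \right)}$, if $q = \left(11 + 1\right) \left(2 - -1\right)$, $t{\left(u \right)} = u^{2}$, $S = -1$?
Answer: $-21546$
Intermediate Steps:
$x{\left(r,I \right)} = r^{2}$
$q = 36$ ($q = 12 \left(2 + 1\right) = 12 \cdot 3 = 36$)
$\left(q - 302\right) x{\left(9,S \right)} = \left(36 - 302\right) 9^{2} = \left(-266\right) 81 = -21546$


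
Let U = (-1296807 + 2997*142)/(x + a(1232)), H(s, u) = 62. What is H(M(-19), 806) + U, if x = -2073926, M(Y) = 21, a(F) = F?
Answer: 43126087/690898 ≈ 62.420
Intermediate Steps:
U = 290411/690898 (U = (-1296807 + 2997*142)/(-2073926 + 1232) = (-1296807 + 425574)/(-2072694) = -871233*(-1/2072694) = 290411/690898 ≈ 0.42034)
H(M(-19), 806) + U = 62 + 290411/690898 = 43126087/690898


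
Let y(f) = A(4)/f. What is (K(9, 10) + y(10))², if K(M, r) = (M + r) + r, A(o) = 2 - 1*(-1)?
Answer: 85849/100 ≈ 858.49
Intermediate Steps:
A(o) = 3 (A(o) = 2 + 1 = 3)
y(f) = 3/f
K(M, r) = M + 2*r
(K(9, 10) + y(10))² = ((9 + 2*10) + 3/10)² = ((9 + 20) + 3*(⅒))² = (29 + 3/10)² = (293/10)² = 85849/100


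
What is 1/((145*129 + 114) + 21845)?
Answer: 1/40664 ≈ 2.4592e-5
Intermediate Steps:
1/((145*129 + 114) + 21845) = 1/((18705 + 114) + 21845) = 1/(18819 + 21845) = 1/40664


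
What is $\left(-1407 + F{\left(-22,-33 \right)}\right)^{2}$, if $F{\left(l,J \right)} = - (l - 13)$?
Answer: $1882384$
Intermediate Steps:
$F{\left(l,J \right)} = 13 - l$ ($F{\left(l,J \right)} = - (l - 13) = - (-13 + l) = 13 - l$)
$\left(-1407 + F{\left(-22,-33 \right)}\right)^{2} = \left(-1407 + \left(13 - -22\right)\right)^{2} = \left(-1407 + \left(13 + 22\right)\right)^{2} = \left(-1407 + 35\right)^{2} = \left(-1372\right)^{2} = 1882384$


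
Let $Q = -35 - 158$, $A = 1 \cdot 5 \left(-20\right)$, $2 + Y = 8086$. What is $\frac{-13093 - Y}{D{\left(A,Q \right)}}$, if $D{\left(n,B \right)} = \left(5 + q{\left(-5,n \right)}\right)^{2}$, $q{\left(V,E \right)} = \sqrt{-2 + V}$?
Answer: $- \frac{21177}{\left(5 + i \sqrt{7}\right)^{2}} \approx -372.25 + 547.16 i$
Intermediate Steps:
$Y = 8084$ ($Y = -2 + 8086 = 8084$)
$A = -100$ ($A = 5 \left(-20\right) = -100$)
$Q = -193$ ($Q = -35 - 158 = -193$)
$D{\left(n,B \right)} = \left(5 + i \sqrt{7}\right)^{2}$ ($D{\left(n,B \right)} = \left(5 + \sqrt{-2 - 5}\right)^{2} = \left(5 + \sqrt{-7}\right)^{2} = \left(5 + i \sqrt{7}\right)^{2}$)
$\frac{-13093 - Y}{D{\left(A,Q \right)}} = \frac{-13093 - 8084}{\left(5 + i \sqrt{7}\right)^{2}} = - \frac{21177}{\left(5 + i \sqrt{7}\right)^{2}}$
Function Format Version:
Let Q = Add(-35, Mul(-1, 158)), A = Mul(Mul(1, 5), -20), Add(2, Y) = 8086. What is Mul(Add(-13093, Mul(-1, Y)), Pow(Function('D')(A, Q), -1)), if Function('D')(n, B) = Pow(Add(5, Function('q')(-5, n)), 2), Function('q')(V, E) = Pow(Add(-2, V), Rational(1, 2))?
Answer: Mul(-21177, Pow(Add(5, Mul(I, Pow(7, Rational(1, 2)))), -2)) ≈ Add(-372.25, Mul(547.16, I))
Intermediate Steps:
Y = 8084 (Y = Add(-2, 8086) = 8084)
A = -100 (A = Mul(5, -20) = -100)
Q = -193 (Q = Add(-35, -158) = -193)
Function('D')(n, B) = Pow(Add(5, Mul(I, Pow(7, Rational(1, 2)))), 2) (Function('D')(n, B) = Pow(Add(5, Pow(Add(-2, -5), Rational(1, 2))), 2) = Pow(Add(5, Pow(-7, Rational(1, 2))), 2) = Pow(Add(5, Mul(I, Pow(7, Rational(1, 2)))), 2))
Mul(Add(-13093, Mul(-1, Y)), Pow(Function('D')(A, Q), -1)) = Mul(Add(-13093, Mul(-1, 8084)), Pow(Pow(Add(5, Mul(I, Pow(7, Rational(1, 2)))), 2), -1)) = Mul(Add(-13093, -8084), Pow(Add(5, Mul(I, Pow(7, Rational(1, 2)))), -2)) = Mul(-21177, Pow(Add(5, Mul(I, Pow(7, Rational(1, 2)))), -2))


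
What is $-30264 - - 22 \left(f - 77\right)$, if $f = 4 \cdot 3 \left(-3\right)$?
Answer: $-32750$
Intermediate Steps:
$f = -36$ ($f = 12 \left(-3\right) = -36$)
$-30264 - - 22 \left(f - 77\right) = -30264 - - 22 \left(-36 - 77\right) = -30264 - \left(-22\right) \left(-113\right) = -30264 - 2486 = -32750$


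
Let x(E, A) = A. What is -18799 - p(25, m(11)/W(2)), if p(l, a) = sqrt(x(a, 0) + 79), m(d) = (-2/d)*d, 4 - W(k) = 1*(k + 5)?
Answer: -18799 - sqrt(79) ≈ -18808.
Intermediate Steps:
W(k) = -1 - k (W(k) = 4 - (k + 5) = 4 - (5 + k) = 4 + (-5 - k) = -1 - k)
m(d) = -2
p(l, a) = sqrt(79) (p(l, a) = sqrt(0 + 79) = sqrt(79))
-18799 - p(25, m(11)/W(2)) = -18799 - sqrt(79)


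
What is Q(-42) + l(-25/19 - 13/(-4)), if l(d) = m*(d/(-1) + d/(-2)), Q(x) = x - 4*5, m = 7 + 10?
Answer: -16921/152 ≈ -111.32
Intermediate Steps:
m = 17
Q(x) = -20 + x (Q(x) = x - 20 = -20 + x)
l(d) = -51*d/2 (l(d) = 17*(d/(-1) + d/(-2)) = 17*(d*(-1) + d*(-½)) = 17*(-d - d/2) = 17*(-3*d/2) = -51*d/2)
Q(-42) + l(-25/19 - 13/(-4)) = (-20 - 42) - 51*(-25/19 - 13/(-4))/2 = -62 - 51*(-25*1/19 - 13*(-¼))/2 = -62 - 51*(-25/19 + 13/4)/2 = -62 - 51/2*147/76 = -62 - 7497/152 = -16921/152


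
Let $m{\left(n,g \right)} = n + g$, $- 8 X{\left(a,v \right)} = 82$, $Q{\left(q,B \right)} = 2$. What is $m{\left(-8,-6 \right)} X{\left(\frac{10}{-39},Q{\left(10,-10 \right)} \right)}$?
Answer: $\frac{287}{2} \approx 143.5$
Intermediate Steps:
$X{\left(a,v \right)} = - \frac{41}{4}$ ($X{\left(a,v \right)} = \left(- \frac{1}{8}\right) 82 = - \frac{41}{4}$)
$m{\left(n,g \right)} = g + n$
$m{\left(-8,-6 \right)} X{\left(\frac{10}{-39},Q{\left(10,-10 \right)} \right)} = \left(-6 - 8\right) \left(- \frac{41}{4}\right) = \left(-14\right) \left(- \frac{41}{4}\right) = \frac{287}{2}$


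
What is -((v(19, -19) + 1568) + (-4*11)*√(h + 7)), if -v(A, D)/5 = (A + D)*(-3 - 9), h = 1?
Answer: -1568 + 88*√2 ≈ -1443.5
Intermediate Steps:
v(A, D) = 60*A + 60*D (v(A, D) = -5*(A + D)*(-3 - 9) = -5*(A + D)*(-12) = -5*(-12*A - 12*D) = 60*A + 60*D)
-((v(19, -19) + 1568) + (-4*11)*√(h + 7)) = -(((60*19 + 60*(-19)) + 1568) + (-4*11)*√(1 + 7)) = -(((1140 - 1140) + 1568) - 88*√2) = -((0 + 1568) - 88*√2) = -(1568 - 88*√2) = -1568 + 88*√2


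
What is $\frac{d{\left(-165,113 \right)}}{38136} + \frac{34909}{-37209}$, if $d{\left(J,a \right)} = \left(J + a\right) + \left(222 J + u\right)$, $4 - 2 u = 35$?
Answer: $- \frac{256834943}{135143088} \approx -1.9005$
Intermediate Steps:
$u = - \frac{31}{2}$ ($u = 2 - \frac{35}{2} = - \frac{31}{2} \approx -15.5$)
$d{\left(J,a \right)} = - \frac{31}{2} + a + 223 J$ ($d{\left(J,a \right)} = \left(J + a\right) + \left(222 J - \frac{31}{2}\right) = \left(J + a\right) + \left(- \frac{31}{2} + 222 J\right) = - \frac{31}{2} + a + 223 J$)
$\frac{d{\left(-165,113 \right)}}{38136} + \frac{34909}{-37209} = \frac{- \frac{31}{2} + 113 + 223 \left(-165\right)}{38136} + \frac{34909}{-37209} = \left(- \frac{31}{2} + 113 - 36795\right) \frac{1}{38136} + 34909 \left(- \frac{1}{37209}\right) = \left(- \frac{73395}{2}\right) \frac{1}{38136} - \frac{34909}{37209} = - \frac{3495}{3632} - \frac{34909}{37209} = - \frac{256834943}{135143088}$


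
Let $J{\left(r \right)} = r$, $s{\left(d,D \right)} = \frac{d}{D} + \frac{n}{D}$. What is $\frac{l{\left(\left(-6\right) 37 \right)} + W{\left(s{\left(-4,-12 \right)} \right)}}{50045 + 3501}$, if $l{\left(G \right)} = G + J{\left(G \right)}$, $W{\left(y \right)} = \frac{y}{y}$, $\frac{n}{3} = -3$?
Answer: $- \frac{443}{53546} \approx -0.0082733$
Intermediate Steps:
$n = -9$ ($n = 3 \left(-3\right) = -9$)
$s{\left(d,D \right)} = - \frac{9}{D} + \frac{d}{D}$ ($s{\left(d,D \right)} = \frac{d}{D} - \frac{9}{D} = - \frac{9}{D} + \frac{d}{D}$)
$W{\left(y \right)} = 1$
$l{\left(G \right)} = 2 G$ ($l{\left(G \right)} = G + G = 2 G$)
$\frac{l{\left(\left(-6\right) 37 \right)} + W{\left(s{\left(-4,-12 \right)} \right)}}{50045 + 3501} = \frac{2 \left(\left(-6\right) 37\right) + 1}{50045 + 3501} = \frac{2 \left(-222\right) + 1}{53546} = \left(-444 + 1\right) \frac{1}{53546} = \left(-443\right) \frac{1}{53546} = - \frac{443}{53546}$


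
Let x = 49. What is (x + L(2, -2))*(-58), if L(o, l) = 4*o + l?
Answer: -3190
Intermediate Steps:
L(o, l) = l + 4*o
(x + L(2, -2))*(-58) = (49 + (-2 + 4*2))*(-58) = (49 + (-2 + 8))*(-58) = (49 + 6)*(-58) = 55*(-58) = -3190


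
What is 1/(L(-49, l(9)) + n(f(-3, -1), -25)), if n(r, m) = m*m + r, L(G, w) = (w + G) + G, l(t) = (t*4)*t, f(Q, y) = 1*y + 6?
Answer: 1/856 ≈ 0.0011682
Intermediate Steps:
f(Q, y) = 6 + y (f(Q, y) = y + 6 = 6 + y)
l(t) = 4*t**2 (l(t) = (4*t)*t = 4*t**2)
L(G, w) = w + 2*G (L(G, w) = (G + w) + G = w + 2*G)
n(r, m) = r + m**2 (n(r, m) = m**2 + r = r + m**2)
1/(L(-49, l(9)) + n(f(-3, -1), -25)) = 1/((4*9**2 + 2*(-49)) + ((6 - 1) + (-25)**2)) = 1/((4*81 - 98) + (5 + 625)) = 1/((324 - 98) + 630) = 1/(226 + 630) = 1/856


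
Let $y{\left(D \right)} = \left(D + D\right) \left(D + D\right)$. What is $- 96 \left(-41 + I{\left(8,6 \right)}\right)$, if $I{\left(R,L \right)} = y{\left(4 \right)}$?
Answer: $-2208$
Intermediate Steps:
$y{\left(D \right)} = 4 D^{2}$ ($y{\left(D \right)} = 2 D 2 D = 4 D^{2}$)
$I{\left(R,L \right)} = 64$ ($I{\left(R,L \right)} = 4 \cdot 4^{2} = 4 \cdot 16 = 64$)
$- 96 \left(-41 + I{\left(8,6 \right)}\right) = - 96 \left(-41 + 64\right) = \left(-96\right) 23 = -2208$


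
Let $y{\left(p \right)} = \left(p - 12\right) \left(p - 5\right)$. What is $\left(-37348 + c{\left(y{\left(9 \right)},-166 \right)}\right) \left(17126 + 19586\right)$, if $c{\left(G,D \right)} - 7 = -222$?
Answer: $-1379012856$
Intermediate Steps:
$y{\left(p \right)} = \left(-12 + p\right) \left(-5 + p\right)$
$c{\left(G,D \right)} = -215$ ($c{\left(G,D \right)} = 7 - 222 = -215$)
$\left(-37348 + c{\left(y{\left(9 \right)},-166 \right)}\right) \left(17126 + 19586\right) = \left(-37348 - 215\right) \left(17126 + 19586\right) = \left(-37563\right) 36712 = -1379012856$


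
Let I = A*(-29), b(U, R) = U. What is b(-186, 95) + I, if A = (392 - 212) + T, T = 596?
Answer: -22690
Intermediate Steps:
A = 776 (A = (392 - 212) + 596 = 180 + 596 = 776)
I = -22504 (I = 776*(-29) = -22504)
b(-186, 95) + I = -186 - 22504 = -22690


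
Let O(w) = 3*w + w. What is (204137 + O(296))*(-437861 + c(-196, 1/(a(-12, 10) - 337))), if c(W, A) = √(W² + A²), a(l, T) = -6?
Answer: -89902058381 + 205321*√4519603985/343 ≈ -8.9862e+10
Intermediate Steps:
O(w) = 4*w
c(W, A) = √(A² + W²)
(204137 + O(296))*(-437861 + c(-196, 1/(a(-12, 10) - 337))) = (204137 + 4*296)*(-437861 + √((1/(-6 - 337))² + (-196)²)) = (204137 + 1184)*(-437861 + √((1/(-343))² + 38416)) = 205321*(-437861 + √((-1/343)² + 38416)) = 205321*(-437861 + √(1/117649 + 38416)) = 205321*(-437861 + √(4519603985/117649)) = 205321*(-437861 + √4519603985/343) = -89902058381 + 205321*√4519603985/343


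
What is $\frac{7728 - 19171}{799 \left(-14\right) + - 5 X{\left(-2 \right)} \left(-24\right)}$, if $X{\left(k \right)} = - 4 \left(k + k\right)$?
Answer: $\frac{11443}{9266} \approx 1.2349$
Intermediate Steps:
$X{\left(k \right)} = - 8 k$ ($X{\left(k \right)} = - 4 \cdot 2 k = - 8 k$)
$\frac{7728 - 19171}{799 \left(-14\right) + - 5 X{\left(-2 \right)} \left(-24\right)} = \frac{7728 - 19171}{799 \left(-14\right) + - 5 \left(\left(-8\right) \left(-2\right)\right) \left(-24\right)} = - \frac{11443}{-11186 + \left(-5\right) 16 \left(-24\right)} = - \frac{11443}{-11186 - -1920} = - \frac{11443}{-11186 + 1920} = - \frac{11443}{-9266} = \left(-11443\right) \left(- \frac{1}{9266}\right) = \frac{11443}{9266}$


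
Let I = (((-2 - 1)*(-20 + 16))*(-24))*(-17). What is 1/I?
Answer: 1/4896 ≈ 0.00020425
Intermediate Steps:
I = 4896 (I = (-3*(-4)*(-24))*(-17) = (12*(-24))*(-17) = -288*(-17) = 4896)
1/I = 1/4896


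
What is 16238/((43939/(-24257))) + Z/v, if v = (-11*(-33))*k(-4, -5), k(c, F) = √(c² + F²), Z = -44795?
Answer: -393885166/43939 - 44795*√41/14883 ≈ -8983.6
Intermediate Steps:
k(c, F) = √(F² + c²)
v = 363*√41 (v = (-11*(-33))*√((-5)² + (-4)²) = 363*√(25 + 16) = 363*√41 ≈ 2324.3)
16238/((43939/(-24257))) + Z/v = 16238/((43939/(-24257))) - 44795*√41/14883 = 16238/((43939*(-1/24257))) - 44795*√41/14883 = 16238/(-43939/24257) - 44795*√41/14883 = 16238*(-24257/43939) - 44795*√41/14883 = -393885166/43939 - 44795*√41/14883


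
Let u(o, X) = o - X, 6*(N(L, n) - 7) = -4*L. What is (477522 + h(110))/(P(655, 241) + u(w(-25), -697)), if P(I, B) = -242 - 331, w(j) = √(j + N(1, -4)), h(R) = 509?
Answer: 44456883/11546 - 478031*I*√42/23092 ≈ 3850.4 - 134.16*I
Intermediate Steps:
N(L, n) = 7 - 2*L/3 (N(L, n) = 7 + (-4*L)/6 = 7 - 2*L/3)
w(j) = √(19/3 + j) (w(j) = √(j + (7 - ⅔*1)) = √(j + (7 - ⅔)) = √(j + 19/3) = √(19/3 + j))
P(I, B) = -573
(477522 + h(110))/(P(655, 241) + u(w(-25), -697)) = (477522 + 509)/(-573 + (√(57 + 9*(-25))/3 - 1*(-697))) = 478031/(-573 + (√(57 - 225)/3 + 697)) = 478031/(-573 + (√(-168)/3 + 697)) = 478031/(-573 + ((2*I*√42)/3 + 697)) = 478031/(-573 + (2*I*√42/3 + 697)) = 478031/(-573 + (697 + 2*I*√42/3)) = 478031/(124 + 2*I*√42/3)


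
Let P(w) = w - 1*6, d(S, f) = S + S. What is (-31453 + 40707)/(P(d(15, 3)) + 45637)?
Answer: 1322/6523 ≈ 0.20267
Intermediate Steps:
d(S, f) = 2*S
P(w) = -6 + w (P(w) = w - 6 = -6 + w)
(-31453 + 40707)/(P(d(15, 3)) + 45637) = (-31453 + 40707)/((-6 + 2*15) + 45637) = 9254/((-6 + 30) + 45637) = 9254/(24 + 45637) = 9254/45661 = 9254*(1/45661) = 1322/6523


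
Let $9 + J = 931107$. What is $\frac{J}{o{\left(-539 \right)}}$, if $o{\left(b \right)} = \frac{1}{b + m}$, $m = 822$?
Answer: $263500734$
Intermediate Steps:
$J = 931098$ ($J = -9 + 931107 = 931098$)
$o{\left(b \right)} = \frac{1}{822 + b}$ ($o{\left(b \right)} = \frac{1}{b + 822} = \frac{1}{822 + b}$)
$\frac{J}{o{\left(-539 \right)}} = \frac{931098}{\frac{1}{822 - 539}} = \frac{931098}{\frac{1}{283}} = 931098 \frac{1}{\frac{1}{283}} = 931098 \cdot 283 = 263500734$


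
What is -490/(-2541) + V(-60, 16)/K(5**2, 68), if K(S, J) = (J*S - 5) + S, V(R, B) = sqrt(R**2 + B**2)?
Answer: 70/363 + sqrt(241)/430 ≈ 0.22894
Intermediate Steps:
V(R, B) = sqrt(B**2 + R**2)
K(S, J) = -5 + S + J*S (K(S, J) = (-5 + J*S) + S = -5 + S + J*S)
-490/(-2541) + V(-60, 16)/K(5**2, 68) = -490/(-2541) + sqrt(16**2 + (-60)**2)/(-5 + 5**2 + 68*5**2) = -490*(-1/2541) + sqrt(256 + 3600)/(-5 + 25 + 68*25) = 70/363 + sqrt(3856)/(-5 + 25 + 1700) = 70/363 + (4*sqrt(241))/1720 = 70/363 + (4*sqrt(241))*(1/1720) = 70/363 + sqrt(241)/430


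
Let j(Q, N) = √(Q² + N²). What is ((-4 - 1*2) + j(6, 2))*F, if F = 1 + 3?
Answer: -24 + 8*√10 ≈ 1.2982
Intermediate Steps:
F = 4
j(Q, N) = √(N² + Q²)
((-4 - 1*2) + j(6, 2))*F = ((-4 - 1*2) + √(2² + 6²))*4 = ((-4 - 2) + √(4 + 36))*4 = (-6 + √40)*4 = (-6 + 2*√10)*4 = -24 + 8*√10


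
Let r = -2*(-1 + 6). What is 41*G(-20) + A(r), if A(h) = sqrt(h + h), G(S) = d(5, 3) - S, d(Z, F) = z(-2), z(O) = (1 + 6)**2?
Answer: 2829 + 2*I*sqrt(5) ≈ 2829.0 + 4.4721*I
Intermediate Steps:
z(O) = 49 (z(O) = 7**2 = 49)
r = -10 (r = -2*5 = -10)
d(Z, F) = 49
G(S) = 49 - S
A(h) = sqrt(2)*sqrt(h) (A(h) = sqrt(2*h) = sqrt(2)*sqrt(h))
41*G(-20) + A(r) = 41*(49 - 1*(-20)) + sqrt(2)*sqrt(-10) = 41*(49 + 20) + sqrt(2)*(I*sqrt(10)) = 41*69 + 2*I*sqrt(5) = 2829 + 2*I*sqrt(5)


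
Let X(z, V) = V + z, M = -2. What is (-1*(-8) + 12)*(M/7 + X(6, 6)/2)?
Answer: 800/7 ≈ 114.29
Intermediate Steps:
(-1*(-8) + 12)*(M/7 + X(6, 6)/2) = (-1*(-8) + 12)*(-2/7 + (6 + 6)/2) = (8 + 12)*(-2*1/7 + 12*(1/2)) = 20*(-2/7 + 6) = 20*(40/7) = 800/7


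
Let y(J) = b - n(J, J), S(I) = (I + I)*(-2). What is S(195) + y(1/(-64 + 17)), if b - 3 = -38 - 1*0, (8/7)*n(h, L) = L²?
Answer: -14402687/17672 ≈ -815.00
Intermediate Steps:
n(h, L) = 7*L²/8
b = -35 (b = 3 + (-38 - 1*0) = 3 + (-38 + 0) = 3 - 38 = -35)
S(I) = -4*I (S(I) = (2*I)*(-2) = -4*I)
y(J) = -35 - 7*J²/8
S(195) + y(1/(-64 + 17)) = -4*195 + (-35 - 7/(8*(-64 + 17)²)) = -780 + (-35 - 7*(1/(-47))²/8) = -780 + (-35 - 7*(-1/47)²/8) = -780 + (-35 - 7/8*1/2209) = -780 + (-35 - 7/17672) = -780 - 618527/17672 = -14402687/17672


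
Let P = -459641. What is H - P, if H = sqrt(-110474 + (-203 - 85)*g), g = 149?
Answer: 459641 + I*sqrt(153386) ≈ 4.5964e+5 + 391.65*I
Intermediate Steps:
H = I*sqrt(153386) (H = sqrt(-110474 + (-203 - 85)*149) = sqrt(-110474 - 288*149) = sqrt(-110474 - 42912) = sqrt(-153386) = I*sqrt(153386) ≈ 391.65*I)
H - P = I*sqrt(153386) - 1*(-459641) = I*sqrt(153386) + 459641 = 459641 + I*sqrt(153386)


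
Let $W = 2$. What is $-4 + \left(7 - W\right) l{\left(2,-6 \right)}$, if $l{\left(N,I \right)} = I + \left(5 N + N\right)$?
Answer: $26$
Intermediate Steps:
$l{\left(N,I \right)} = I + 6 N$
$-4 + \left(7 - W\right) l{\left(2,-6 \right)} = -4 + \left(7 - 2\right) \left(-6 + 6 \cdot 2\right) = -4 + \left(7 - 2\right) \left(-6 + 12\right) = -4 + 5 \cdot 6 = -4 + 30 = 26$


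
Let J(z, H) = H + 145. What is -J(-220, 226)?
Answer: -371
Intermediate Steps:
J(z, H) = 145 + H
-J(-220, 226) = -(145 + 226) = -1*371 = -371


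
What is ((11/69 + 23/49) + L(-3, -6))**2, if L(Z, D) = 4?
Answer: 244922500/11431161 ≈ 21.426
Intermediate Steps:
((11/69 + 23/49) + L(-3, -6))**2 = ((11/69 + 23/49) + 4)**2 = (2126/3381 + 4)**2 = (15650/3381)**2 = 244922500/11431161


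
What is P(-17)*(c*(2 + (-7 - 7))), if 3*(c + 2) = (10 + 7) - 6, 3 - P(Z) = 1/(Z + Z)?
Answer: -1030/17 ≈ -60.588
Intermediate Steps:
P(Z) = 3 - 1/(2*Z) (P(Z) = 3 - 1/(Z + Z) = 3 - 1/(2*Z))
c = 5/3 (c = -2 + ((10 + 7) - 6)/3 = -2 + (17 - 6)/3 = -2 + (⅓)*11 = -2 + 11/3 = 5/3 ≈ 1.6667)
P(-17)*(c*(2 + (-7 - 7))) = (3 - ½/(-17))*(5*(2 + (-7 - 7))/3) = (3 - ½*(-1/17))*(5*(2 - 14)/3) = (3 + 1/34)*((5/3)*(-12)) = (103/34)*(-20) = -1030/17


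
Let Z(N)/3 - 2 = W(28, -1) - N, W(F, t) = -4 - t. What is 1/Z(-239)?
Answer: 1/714 ≈ 0.0014006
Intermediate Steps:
Z(N) = -3 - 3*N (Z(N) = 6 + 3*((-4 - 1*(-1)) - N) = 6 + 3*((-4 + 1) - N) = 6 + 3*(-3 - N) = 6 + (-9 - 3*N) = -3 - 3*N)
1/Z(-239) = 1/(-3 - 3*(-239)) = 1/(-3 + 717) = 1/714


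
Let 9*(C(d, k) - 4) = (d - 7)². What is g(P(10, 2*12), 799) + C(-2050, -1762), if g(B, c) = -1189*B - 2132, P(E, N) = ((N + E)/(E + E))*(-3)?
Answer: 42666721/90 ≈ 4.7407e+5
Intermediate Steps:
C(d, k) = 4 + (-7 + d)²/9 (C(d, k) = 4 + (d - 7)²/9 = 4 + (-7 + d)²/9)
P(E, N) = -3*(E + N)/(2*E) (P(E, N) = ((E + N)/((2*E)))*(-3) = ((E + N)*(1/(2*E)))*(-3) = ((E + N)/(2*E))*(-3) = -3*(E + N)/(2*E))
g(B, c) = -2132 - 1189*B
g(P(10, 2*12), 799) + C(-2050, -1762) = (-2132 - 3567*(-1*10 - 2*12)/(2*10)) + (4 + (-7 - 2050)²/9) = (-2132 - 3567*(-10 - 1*24)/(2*10)) + (4 + (⅑)*(-2057)²) = (-2132 - 3567*(-10 - 24)/(2*10)) + (4 + (⅑)*4231249) = (-2132 - 3567*(-34)/(2*10)) + (4 + 4231249/9) = (-2132 - 1189*(-51/10)) + 4231285/9 = (-2132 + 60639/10) + 4231285/9 = 39319/10 + 4231285/9 = 42666721/90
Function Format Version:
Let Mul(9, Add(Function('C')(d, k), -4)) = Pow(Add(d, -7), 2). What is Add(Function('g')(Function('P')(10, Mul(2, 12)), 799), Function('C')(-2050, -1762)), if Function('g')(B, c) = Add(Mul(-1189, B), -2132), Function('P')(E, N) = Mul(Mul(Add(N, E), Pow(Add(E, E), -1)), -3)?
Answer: Rational(42666721, 90) ≈ 4.7407e+5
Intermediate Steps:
Function('C')(d, k) = Add(4, Mul(Rational(1, 9), Pow(Add(-7, d), 2))) (Function('C')(d, k) = Add(4, Mul(Rational(1, 9), Pow(Add(d, -7), 2))) = Add(4, Mul(Rational(1, 9), Pow(Add(-7, d), 2))))
Function('P')(E, N) = Mul(Rational(-3, 2), Pow(E, -1), Add(E, N)) (Function('P')(E, N) = Mul(Mul(Add(E, N), Pow(Mul(2, E), -1)), -3) = Mul(Mul(Add(E, N), Mul(Rational(1, 2), Pow(E, -1))), -3) = Mul(Mul(Rational(1, 2), Pow(E, -1), Add(E, N)), -3) = Mul(Rational(-3, 2), Pow(E, -1), Add(E, N)))
Function('g')(B, c) = Add(-2132, Mul(-1189, B))
Add(Function('g')(Function('P')(10, Mul(2, 12)), 799), Function('C')(-2050, -1762)) = Add(Add(-2132, Mul(-1189, Mul(Rational(3, 2), Pow(10, -1), Add(Mul(-1, 10), Mul(-1, Mul(2, 12)))))), Add(4, Mul(Rational(1, 9), Pow(Add(-7, -2050), 2)))) = Add(Add(-2132, Mul(-1189, Mul(Rational(3, 2), Rational(1, 10), Add(-10, Mul(-1, 24))))), Add(4, Mul(Rational(1, 9), Pow(-2057, 2)))) = Add(Add(-2132, Mul(-1189, Mul(Rational(3, 2), Rational(1, 10), Add(-10, -24)))), Add(4, Mul(Rational(1, 9), 4231249))) = Add(Add(-2132, Mul(-1189, Mul(Rational(3, 2), Rational(1, 10), -34))), Add(4, Rational(4231249, 9))) = Add(Add(-2132, Mul(-1189, Rational(-51, 10))), Rational(4231285, 9)) = Add(Add(-2132, Rational(60639, 10)), Rational(4231285, 9)) = Add(Rational(39319, 10), Rational(4231285, 9)) = Rational(42666721, 90)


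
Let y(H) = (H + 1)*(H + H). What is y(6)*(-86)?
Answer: -7224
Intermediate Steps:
y(H) = 2*H*(1 + H) (y(H) = (1 + H)*(2*H) = 2*H*(1 + H))
y(6)*(-86) = (2*6*(1 + 6))*(-86) = (2*6*7)*(-86) = 84*(-86) = -7224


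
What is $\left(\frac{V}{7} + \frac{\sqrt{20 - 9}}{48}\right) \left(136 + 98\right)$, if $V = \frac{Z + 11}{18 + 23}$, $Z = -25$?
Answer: $- \frac{468}{41} + \frac{39 \sqrt{11}}{8} \approx 4.7539$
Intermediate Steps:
$V = - \frac{14}{41}$ ($V = \frac{-25 + 11}{18 + 23} = - \frac{14}{41} \approx -0.34146$)
$\left(\frac{V}{7} + \frac{\sqrt{20 - 9}}{48}\right) \left(136 + 98\right) = \left(- \frac{14}{41 \cdot 7} + \frac{\sqrt{20 - 9}}{48}\right) \left(136 + 98\right) = \left(\left(- \frac{14}{41}\right) \frac{1}{7} + \sqrt{11} \cdot \frac{1}{48}\right) 234 = \left(- \frac{2}{41} + \frac{\sqrt{11}}{48}\right) 234 = - \frac{468}{41} + \frac{39 \sqrt{11}}{8}$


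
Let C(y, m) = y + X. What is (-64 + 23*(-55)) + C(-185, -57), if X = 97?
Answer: -1417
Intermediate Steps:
C(y, m) = 97 + y (C(y, m) = y + 97 = 97 + y)
(-64 + 23*(-55)) + C(-185, -57) = (-64 + 23*(-55)) + (97 - 185) = (-64 - 1265) - 88 = -1329 - 88 = -1417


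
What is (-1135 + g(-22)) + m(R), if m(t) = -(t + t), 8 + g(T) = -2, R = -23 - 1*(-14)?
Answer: -1127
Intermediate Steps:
R = -9 (R = -23 + 14 = -9)
g(T) = -10 (g(T) = -8 - 2 = -10)
m(t) = -2*t
(-1135 + g(-22)) + m(R) = (-1135 - 10) - 2*(-9) = -1145 + 18 = -1127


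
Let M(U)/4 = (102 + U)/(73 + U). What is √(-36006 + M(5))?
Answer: 2*I*√13689195/39 ≈ 189.74*I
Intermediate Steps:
M(U) = 4*(102 + U)/(73 + U) (M(U) = 4*((102 + U)/(73 + U)) = 4*(102 + U)/(73 + U))
√(-36006 + M(5)) = √(-36006 + 4*(102 + 5)/(73 + 5)) = √(-36006 + 4*107/78) = √(-36006 + 4*(1/78)*107) = √(-36006 + 214/39) = √(-1404020/39) = 2*I*√13689195/39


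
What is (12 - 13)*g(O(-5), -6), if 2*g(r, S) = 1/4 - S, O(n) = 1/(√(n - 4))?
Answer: -25/8 ≈ -3.1250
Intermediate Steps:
O(n) = (-4 + n)^(-½) (O(n) = 1/(√(-4 + n)) = (-4 + n)^(-½))
g(r, S) = ⅛ - S/2 (g(r, S) = (1/4 - S)/2 = (¼ - S)/2 = ⅛ - S/2)
(12 - 13)*g(O(-5), -6) = (12 - 13)*(⅛ - ½*(-6)) = -(⅛ + 3) = -1*25/8 = -25/8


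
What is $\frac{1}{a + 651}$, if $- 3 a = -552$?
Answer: $\frac{1}{835} \approx 0.0011976$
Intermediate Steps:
$a = 184$ ($a = \left(- \frac{1}{3}\right) \left(-552\right) = 184$)
$\frac{1}{a + 651} = \frac{1}{184 + 651} = \frac{1}{835}$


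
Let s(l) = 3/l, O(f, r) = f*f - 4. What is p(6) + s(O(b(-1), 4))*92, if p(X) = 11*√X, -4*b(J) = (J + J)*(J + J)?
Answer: -92 + 11*√6 ≈ -65.056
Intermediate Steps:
b(J) = -J² (b(J) = -(J + J)*(J + J)/4 = -2*J*2*J/4 = -J²)
O(f, r) = -4 + f² (O(f, r) = f² - 4 = -4 + f²)
p(6) + s(O(b(-1), 4))*92 = 11*√6 + (3/(-4 + (-1*(-1)²)²))*92 = 11*√6 + (3/(-4 + (-1*1)²))*92 = 11*√6 + (3/(-4 + (-1)²))*92 = 11*√6 + (3/(-4 + 1))*92 = 11*√6 + (3/(-3))*92 = 11*√6 + (3*(-⅓))*92 = 11*√6 - 1*92 = 11*√6 - 92 = -92 + 11*√6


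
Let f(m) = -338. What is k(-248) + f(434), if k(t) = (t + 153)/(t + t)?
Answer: -167553/496 ≈ -337.81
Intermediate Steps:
k(t) = (153 + t)/(2*t) (k(t) = (153 + t)/((2*t)) = (153 + t)*(1/(2*t)) = (153 + t)/(2*t))
k(-248) + f(434) = (½)*(153 - 248)/(-248) - 338 = (½)*(-1/248)*(-95) - 338 = 95/496 - 338 = -167553/496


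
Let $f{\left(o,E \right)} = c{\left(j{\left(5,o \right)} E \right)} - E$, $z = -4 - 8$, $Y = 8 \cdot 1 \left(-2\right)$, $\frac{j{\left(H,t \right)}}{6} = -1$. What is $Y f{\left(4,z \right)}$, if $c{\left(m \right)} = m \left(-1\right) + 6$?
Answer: $864$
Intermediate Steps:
$j{\left(H,t \right)} = -6$ ($j{\left(H,t \right)} = 6 \left(-1\right) = -6$)
$Y = -16$ ($Y = 8 \left(-2\right) = -16$)
$z = -12$ ($z = -4 - 8 = -12$)
$c{\left(m \right)} = 6 - m$ ($c{\left(m \right)} = - m + 6 = 6 - m$)
$f{\left(o,E \right)} = 6 + 5 E$ ($f{\left(o,E \right)} = \left(6 - - 6 E\right) - E = \left(6 + 6 E\right) - E = 6 + 5 E$)
$Y f{\left(4,z \right)} = - 16 \left(6 + 5 \left(-12\right)\right) = - 16 \left(6 - 60\right) = \left(-16\right) \left(-54\right) = 864$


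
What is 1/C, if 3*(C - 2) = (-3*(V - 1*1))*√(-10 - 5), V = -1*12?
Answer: 2/2539 - 13*I*√15/2539 ≈ 0.00078771 - 0.01983*I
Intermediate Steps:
V = -12
C = 2 + 13*I*√15 (C = 2 + ((-3*(-12 - 1*1))*√(-10 - 5))/3 = 2 + ((-3*(-12 - 1))*√(-15))/3 = 2 + ((-3*(-13))*(I*√15))/3 = 2 + (39*(I*√15))/3 = 2 + (39*I*√15)/3 = 2 + 13*I*√15 ≈ 2.0 + 50.349*I)
1/C = 1/(2 + 13*I*√15)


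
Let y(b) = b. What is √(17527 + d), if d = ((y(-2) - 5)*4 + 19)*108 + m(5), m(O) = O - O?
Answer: √16555 ≈ 128.67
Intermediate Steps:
m(O) = 0
d = -972 (d = ((-2 - 5)*4 + 19)*108 + 0 = (-7*4 + 19)*108 + 0 = (-28 + 19)*108 + 0 = -9*108 + 0 = -972 + 0 = -972)
√(17527 + d) = √(17527 - 972) = √16555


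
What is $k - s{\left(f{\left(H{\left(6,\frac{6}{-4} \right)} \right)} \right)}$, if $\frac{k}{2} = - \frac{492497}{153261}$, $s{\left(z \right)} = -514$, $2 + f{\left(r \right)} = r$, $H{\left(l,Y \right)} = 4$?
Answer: $\frac{77791160}{153261} \approx 507.57$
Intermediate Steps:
$f{\left(r \right)} = -2 + r$
$k = - \frac{984994}{153261}$ ($k = 2 \left(- \frac{492497}{153261}\right) = - \frac{984994}{153261} \approx -6.4269$)
$k - s{\left(f{\left(H{\left(6,\frac{6}{-4} \right)} \right)} \right)} = - \frac{984994}{153261} - -514 = - \frac{984994}{153261} + 514 = \frac{77791160}{153261}$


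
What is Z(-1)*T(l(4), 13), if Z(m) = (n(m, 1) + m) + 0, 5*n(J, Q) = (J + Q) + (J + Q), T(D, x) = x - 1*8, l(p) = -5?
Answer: -5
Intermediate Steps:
T(D, x) = -8 + x (T(D, x) = x - 8 = -8 + x)
n(J, Q) = 2*J/5 + 2*Q/5 (n(J, Q) = ((J + Q) + (J + Q))/5 = (2*J + 2*Q)/5 = 2*J/5 + 2*Q/5)
Z(m) = 2/5 + 7*m/5 (Z(m) = ((2*m/5 + (2/5)*1) + m) + 0 = ((2*m/5 + 2/5) + m) + 0 = ((2/5 + 2*m/5) + m) + 0 = (2/5 + 7*m/5) + 0 = 2/5 + 7*m/5)
Z(-1)*T(l(4), 13) = (2/5 + (7/5)*(-1))*(-8 + 13) = (2/5 - 7/5)*5 = -1*5 = -5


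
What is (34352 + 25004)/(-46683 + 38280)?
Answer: -59356/8403 ≈ -7.0637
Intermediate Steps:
(34352 + 25004)/(-46683 + 38280) = 59356/(-8403) = 59356*(-1/8403) = -59356/8403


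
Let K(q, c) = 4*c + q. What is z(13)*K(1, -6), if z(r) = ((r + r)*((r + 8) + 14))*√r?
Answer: -20930*√13 ≈ -75464.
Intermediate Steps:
K(q, c) = q + 4*c
z(r) = 2*r^(3/2)*(22 + r) (z(r) = ((2*r)*((8 + r) + 14))*√r = ((2*r)*(22 + r))*√r = (2*r*(22 + r))*√r = 2*r^(3/2)*(22 + r))
z(13)*K(1, -6) = (2*13^(3/2)*(22 + 13))*(1 + 4*(-6)) = (2*(13*√13)*35)*(1 - 24) = (910*√13)*(-23) = -20930*√13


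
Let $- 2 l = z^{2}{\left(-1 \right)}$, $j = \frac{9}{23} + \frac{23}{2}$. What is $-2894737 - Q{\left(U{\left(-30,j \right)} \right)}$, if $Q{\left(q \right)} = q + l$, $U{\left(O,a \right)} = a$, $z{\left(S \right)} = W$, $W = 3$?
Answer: $- \frac{66579121}{23} \approx -2.8947 \cdot 10^{6}$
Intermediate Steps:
$z{\left(S \right)} = 3$
$j = \frac{547}{46}$ ($j = 9 \cdot \frac{1}{23} + 23 \cdot \frac{1}{2} = \frac{9}{23} + \frac{23}{2} = \frac{547}{46} \approx 11.891$)
$l = - \frac{9}{2}$ ($l = - \frac{3^{2}}{2} = \left(- \frac{1}{2}\right) 9 = - \frac{9}{2} \approx -4.5$)
$Q{\left(q \right)} = - \frac{9}{2} + q$ ($Q{\left(q \right)} = q - \frac{9}{2} = - \frac{9}{2} + q$)
$-2894737 - Q{\left(U{\left(-30,j \right)} \right)} = -2894737 - \left(- \frac{9}{2} + \frac{547}{46}\right) = -2894737 - \frac{170}{23} = - \frac{66579121}{23}$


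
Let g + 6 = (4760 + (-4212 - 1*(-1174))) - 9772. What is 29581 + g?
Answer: 21525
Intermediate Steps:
g = -8056 (g = -6 + ((4760 + (-4212 - 1*(-1174))) - 9772) = -6 + ((4760 + (-4212 + 1174)) - 9772) = -6 + ((4760 - 3038) - 9772) = -6 + (1722 - 9772) = -6 - 8050 = -8056)
29581 + g = 29581 - 8056 = 21525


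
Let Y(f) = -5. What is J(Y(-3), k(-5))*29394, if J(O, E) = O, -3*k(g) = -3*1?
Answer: -146970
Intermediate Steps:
k(g) = 1 (k(g) = -(-1) = -⅓*(-3) = 1)
J(Y(-3), k(-5))*29394 = -5*29394 = -146970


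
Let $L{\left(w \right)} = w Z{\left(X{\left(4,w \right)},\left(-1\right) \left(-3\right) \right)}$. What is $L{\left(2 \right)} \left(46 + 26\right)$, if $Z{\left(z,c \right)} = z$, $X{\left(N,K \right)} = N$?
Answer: $576$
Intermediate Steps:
$L{\left(w \right)} = 4 w$ ($L{\left(w \right)} = w 4 = 4 w$)
$L{\left(2 \right)} \left(46 + 26\right) = 4 \cdot 2 \left(46 + 26\right) = 8 \cdot 72 = 576$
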